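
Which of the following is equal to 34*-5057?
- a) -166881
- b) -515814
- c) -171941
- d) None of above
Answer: d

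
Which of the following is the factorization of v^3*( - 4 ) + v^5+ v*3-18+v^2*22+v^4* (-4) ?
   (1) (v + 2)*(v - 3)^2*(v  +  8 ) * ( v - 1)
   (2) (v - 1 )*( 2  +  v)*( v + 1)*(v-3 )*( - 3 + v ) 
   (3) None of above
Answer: 2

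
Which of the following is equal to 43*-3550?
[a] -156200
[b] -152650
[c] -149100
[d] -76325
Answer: b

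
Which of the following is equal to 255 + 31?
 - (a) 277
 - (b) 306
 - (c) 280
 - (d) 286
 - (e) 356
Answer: d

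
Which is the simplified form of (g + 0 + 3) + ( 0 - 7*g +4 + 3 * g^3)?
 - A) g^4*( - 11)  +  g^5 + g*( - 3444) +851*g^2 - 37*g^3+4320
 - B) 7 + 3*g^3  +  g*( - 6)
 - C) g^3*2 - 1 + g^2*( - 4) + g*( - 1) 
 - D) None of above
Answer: B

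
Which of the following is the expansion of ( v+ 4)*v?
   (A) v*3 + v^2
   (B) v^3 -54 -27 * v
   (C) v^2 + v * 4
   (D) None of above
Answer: C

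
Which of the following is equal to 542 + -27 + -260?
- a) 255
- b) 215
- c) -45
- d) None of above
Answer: a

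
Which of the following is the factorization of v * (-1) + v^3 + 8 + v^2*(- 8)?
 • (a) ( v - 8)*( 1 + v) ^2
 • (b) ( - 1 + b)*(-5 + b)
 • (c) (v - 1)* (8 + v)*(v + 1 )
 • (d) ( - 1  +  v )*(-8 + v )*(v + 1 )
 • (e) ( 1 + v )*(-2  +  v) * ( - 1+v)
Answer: d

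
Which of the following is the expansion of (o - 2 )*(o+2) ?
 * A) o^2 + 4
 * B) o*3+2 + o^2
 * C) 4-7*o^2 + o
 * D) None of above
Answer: D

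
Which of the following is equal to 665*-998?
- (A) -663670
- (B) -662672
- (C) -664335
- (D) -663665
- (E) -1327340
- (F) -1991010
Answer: A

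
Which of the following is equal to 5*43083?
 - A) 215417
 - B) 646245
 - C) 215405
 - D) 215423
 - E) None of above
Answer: E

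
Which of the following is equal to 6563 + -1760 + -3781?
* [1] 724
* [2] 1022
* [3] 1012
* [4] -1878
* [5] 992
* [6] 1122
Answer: 2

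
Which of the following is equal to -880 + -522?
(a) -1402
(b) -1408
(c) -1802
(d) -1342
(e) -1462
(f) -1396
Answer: a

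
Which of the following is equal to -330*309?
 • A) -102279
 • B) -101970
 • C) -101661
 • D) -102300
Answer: B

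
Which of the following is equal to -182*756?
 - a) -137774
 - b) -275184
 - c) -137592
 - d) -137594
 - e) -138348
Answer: c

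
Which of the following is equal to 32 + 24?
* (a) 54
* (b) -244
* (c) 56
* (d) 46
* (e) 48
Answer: c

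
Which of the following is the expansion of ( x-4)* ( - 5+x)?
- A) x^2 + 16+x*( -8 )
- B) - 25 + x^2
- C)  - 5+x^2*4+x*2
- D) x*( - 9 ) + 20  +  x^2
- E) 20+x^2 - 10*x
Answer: D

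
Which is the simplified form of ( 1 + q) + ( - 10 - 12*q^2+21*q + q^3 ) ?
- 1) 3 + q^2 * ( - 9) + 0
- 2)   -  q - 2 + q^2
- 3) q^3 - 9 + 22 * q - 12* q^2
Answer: 3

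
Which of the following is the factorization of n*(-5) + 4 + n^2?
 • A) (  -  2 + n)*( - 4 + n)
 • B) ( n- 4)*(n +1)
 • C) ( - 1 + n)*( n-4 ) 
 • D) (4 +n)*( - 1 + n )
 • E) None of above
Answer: C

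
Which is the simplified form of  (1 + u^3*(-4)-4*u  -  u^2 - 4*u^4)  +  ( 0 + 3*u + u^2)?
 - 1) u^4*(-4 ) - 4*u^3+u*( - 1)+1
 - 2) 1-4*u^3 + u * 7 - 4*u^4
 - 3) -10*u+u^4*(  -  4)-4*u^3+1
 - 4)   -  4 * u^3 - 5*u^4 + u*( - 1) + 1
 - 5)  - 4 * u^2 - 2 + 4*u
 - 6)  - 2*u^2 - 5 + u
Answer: 1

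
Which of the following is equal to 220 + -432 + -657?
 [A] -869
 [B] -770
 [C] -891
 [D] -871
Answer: A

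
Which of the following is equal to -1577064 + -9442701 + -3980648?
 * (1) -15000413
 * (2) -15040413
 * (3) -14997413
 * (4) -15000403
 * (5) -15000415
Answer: 1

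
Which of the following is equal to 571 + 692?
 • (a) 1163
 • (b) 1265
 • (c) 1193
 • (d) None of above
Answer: d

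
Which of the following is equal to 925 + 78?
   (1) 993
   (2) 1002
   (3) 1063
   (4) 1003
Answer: 4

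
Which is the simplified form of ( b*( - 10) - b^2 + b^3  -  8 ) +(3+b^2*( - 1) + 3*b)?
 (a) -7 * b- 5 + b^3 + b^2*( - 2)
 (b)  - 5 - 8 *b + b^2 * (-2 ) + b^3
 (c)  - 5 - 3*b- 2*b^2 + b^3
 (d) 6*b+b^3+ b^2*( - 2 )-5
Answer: a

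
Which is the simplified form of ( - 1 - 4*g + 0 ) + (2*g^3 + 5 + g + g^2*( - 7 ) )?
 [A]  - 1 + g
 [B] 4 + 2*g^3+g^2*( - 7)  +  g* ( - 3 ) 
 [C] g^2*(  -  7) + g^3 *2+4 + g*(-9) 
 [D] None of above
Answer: B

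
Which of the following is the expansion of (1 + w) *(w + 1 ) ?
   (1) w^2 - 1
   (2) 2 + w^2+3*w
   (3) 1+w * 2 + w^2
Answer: 3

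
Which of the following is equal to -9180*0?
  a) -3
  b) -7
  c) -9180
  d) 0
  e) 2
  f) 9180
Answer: d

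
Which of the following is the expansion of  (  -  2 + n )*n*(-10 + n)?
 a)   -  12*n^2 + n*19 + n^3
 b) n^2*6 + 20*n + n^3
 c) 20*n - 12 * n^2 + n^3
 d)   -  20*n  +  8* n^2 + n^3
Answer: c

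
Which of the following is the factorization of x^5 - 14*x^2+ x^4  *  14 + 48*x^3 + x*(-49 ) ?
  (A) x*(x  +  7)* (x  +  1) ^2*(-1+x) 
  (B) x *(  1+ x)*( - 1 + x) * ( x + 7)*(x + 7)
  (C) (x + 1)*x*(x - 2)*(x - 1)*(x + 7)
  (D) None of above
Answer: B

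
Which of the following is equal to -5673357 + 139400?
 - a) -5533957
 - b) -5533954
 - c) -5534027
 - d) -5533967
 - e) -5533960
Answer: a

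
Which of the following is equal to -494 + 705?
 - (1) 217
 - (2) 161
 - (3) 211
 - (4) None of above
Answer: 3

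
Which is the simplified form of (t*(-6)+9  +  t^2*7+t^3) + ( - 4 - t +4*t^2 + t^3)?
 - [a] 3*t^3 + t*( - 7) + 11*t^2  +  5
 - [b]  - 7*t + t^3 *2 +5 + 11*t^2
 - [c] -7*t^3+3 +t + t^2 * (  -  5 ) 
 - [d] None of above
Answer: b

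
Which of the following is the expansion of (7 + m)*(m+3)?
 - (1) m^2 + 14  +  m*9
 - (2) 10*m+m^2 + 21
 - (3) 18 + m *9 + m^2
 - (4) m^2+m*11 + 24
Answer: 2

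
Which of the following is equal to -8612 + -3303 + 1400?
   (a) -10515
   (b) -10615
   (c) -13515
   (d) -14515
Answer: a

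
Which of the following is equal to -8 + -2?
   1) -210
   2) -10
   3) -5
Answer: 2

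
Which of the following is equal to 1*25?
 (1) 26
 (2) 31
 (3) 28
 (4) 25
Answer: 4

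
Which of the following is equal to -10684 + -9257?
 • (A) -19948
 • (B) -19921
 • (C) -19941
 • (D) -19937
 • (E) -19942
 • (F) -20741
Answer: C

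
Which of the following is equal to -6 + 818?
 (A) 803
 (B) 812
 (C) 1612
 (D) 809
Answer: B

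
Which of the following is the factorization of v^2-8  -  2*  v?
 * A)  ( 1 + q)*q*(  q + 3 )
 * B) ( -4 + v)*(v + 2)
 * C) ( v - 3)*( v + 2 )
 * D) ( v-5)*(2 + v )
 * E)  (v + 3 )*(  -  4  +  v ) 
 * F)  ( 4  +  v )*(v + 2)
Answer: B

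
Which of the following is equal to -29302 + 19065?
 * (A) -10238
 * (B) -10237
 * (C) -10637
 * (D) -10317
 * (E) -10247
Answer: B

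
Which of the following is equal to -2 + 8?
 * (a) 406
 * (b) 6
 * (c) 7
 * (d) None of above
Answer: b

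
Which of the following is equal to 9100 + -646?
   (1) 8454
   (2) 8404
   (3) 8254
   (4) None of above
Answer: 1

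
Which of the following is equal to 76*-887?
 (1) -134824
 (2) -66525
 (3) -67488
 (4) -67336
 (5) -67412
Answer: 5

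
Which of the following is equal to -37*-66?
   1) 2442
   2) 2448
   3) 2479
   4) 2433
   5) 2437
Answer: 1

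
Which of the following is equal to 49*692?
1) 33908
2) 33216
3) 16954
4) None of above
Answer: 1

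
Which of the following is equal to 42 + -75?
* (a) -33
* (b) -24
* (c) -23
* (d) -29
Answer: a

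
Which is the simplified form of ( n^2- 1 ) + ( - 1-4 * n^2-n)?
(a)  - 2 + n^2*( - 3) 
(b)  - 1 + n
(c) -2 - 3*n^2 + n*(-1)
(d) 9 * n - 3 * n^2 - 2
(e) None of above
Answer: c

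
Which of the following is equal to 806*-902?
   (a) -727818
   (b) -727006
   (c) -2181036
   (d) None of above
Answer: d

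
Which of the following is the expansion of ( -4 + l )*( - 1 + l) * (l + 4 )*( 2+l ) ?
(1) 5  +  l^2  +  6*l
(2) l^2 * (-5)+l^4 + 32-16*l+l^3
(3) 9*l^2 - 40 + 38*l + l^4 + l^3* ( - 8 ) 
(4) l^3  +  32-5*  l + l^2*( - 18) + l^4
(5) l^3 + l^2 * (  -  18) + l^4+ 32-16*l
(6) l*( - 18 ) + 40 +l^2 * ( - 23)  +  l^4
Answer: 5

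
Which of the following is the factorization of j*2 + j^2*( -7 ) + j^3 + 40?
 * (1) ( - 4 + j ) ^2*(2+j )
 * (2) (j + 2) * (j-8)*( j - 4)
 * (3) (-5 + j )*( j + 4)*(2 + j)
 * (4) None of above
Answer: 4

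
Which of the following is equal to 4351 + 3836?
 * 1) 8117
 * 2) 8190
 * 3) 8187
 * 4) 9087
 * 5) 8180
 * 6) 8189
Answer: 3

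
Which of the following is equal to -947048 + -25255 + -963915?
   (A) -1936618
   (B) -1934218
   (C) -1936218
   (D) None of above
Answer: C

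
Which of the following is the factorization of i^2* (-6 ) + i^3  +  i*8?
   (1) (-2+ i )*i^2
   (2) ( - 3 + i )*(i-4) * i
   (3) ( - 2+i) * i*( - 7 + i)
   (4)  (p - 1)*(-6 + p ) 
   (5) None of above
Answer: 5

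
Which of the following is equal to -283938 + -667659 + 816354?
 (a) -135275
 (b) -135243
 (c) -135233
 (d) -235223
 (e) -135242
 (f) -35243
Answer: b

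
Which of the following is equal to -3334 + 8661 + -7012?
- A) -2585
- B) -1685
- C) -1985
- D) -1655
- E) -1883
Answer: B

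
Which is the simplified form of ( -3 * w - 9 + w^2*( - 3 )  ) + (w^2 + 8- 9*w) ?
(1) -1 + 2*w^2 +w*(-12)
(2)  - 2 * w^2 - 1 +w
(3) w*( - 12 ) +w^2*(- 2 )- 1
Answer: 3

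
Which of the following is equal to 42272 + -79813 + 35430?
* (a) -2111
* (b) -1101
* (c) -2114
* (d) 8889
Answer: a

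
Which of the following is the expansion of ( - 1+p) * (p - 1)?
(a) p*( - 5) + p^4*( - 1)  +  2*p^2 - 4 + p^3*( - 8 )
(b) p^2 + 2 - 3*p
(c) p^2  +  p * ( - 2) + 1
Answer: c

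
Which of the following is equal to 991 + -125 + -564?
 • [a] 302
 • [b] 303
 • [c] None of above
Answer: a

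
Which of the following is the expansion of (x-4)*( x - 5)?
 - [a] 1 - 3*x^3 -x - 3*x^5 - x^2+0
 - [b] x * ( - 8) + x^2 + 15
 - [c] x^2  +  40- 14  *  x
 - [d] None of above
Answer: d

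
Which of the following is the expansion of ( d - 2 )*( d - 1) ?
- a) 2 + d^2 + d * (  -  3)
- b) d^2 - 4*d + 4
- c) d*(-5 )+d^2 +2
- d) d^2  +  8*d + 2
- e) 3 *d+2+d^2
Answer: a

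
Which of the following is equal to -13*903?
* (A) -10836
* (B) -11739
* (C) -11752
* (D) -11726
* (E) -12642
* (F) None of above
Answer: B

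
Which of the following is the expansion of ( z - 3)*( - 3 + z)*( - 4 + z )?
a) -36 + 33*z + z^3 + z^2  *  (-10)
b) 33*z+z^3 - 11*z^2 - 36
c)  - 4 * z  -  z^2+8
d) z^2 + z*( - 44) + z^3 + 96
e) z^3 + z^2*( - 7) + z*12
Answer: a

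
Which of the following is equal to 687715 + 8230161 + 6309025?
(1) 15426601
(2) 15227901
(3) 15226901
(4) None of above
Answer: 3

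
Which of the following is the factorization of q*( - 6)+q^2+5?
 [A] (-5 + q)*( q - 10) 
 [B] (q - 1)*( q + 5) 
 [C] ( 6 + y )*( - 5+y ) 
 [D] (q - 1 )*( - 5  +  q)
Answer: D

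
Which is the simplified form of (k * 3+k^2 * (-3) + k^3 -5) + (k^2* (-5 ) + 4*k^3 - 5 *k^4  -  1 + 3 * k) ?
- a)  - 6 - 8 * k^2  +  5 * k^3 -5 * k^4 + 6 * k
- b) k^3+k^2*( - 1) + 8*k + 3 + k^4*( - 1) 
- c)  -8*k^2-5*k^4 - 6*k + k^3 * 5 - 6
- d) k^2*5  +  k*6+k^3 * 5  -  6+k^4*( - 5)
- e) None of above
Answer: a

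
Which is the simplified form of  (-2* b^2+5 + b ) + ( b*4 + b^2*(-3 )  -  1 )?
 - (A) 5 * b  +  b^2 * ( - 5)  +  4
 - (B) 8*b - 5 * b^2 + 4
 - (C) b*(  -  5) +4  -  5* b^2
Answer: A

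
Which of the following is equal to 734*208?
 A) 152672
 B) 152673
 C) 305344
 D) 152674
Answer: A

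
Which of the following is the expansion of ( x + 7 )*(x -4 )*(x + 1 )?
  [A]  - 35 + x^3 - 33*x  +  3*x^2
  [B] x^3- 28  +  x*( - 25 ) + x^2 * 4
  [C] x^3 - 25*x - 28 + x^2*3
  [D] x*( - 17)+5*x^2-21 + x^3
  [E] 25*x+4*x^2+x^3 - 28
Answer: B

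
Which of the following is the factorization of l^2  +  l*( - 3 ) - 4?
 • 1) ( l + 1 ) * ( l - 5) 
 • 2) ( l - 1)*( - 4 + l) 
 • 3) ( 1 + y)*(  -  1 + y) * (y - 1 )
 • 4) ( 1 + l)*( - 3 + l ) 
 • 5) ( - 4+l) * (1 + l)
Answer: 5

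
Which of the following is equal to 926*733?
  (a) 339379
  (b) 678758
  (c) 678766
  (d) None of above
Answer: b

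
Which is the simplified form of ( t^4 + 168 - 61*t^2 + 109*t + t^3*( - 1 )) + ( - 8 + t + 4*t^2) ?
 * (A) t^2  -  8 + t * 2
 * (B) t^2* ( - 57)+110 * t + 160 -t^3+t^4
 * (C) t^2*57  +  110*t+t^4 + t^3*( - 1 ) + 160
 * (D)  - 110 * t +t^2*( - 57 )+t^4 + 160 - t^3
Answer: B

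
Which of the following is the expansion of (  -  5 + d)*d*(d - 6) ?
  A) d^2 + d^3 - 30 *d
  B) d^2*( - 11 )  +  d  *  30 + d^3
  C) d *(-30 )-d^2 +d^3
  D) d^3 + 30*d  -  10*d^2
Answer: B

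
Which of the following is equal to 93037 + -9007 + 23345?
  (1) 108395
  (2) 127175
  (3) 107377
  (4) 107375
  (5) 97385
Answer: 4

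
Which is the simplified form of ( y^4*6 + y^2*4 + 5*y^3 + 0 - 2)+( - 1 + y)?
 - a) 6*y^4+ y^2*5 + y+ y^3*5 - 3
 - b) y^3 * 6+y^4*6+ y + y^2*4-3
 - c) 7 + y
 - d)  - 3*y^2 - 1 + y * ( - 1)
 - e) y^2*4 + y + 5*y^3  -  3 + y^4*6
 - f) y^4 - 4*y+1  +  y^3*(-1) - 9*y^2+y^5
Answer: e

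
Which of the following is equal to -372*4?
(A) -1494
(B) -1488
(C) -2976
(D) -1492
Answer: B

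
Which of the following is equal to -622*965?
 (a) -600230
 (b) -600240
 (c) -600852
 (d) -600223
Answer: a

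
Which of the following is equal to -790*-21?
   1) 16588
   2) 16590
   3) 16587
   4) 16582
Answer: 2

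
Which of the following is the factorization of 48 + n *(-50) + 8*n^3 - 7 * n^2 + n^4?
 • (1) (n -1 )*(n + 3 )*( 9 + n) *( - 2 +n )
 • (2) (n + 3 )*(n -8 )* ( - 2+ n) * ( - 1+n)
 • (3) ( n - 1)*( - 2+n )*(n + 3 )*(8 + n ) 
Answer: 3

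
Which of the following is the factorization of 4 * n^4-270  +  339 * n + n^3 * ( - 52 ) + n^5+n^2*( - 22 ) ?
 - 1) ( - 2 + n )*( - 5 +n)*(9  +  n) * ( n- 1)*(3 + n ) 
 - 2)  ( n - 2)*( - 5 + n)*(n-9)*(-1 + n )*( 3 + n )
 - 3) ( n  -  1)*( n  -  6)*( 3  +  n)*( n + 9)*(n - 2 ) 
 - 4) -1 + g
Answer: 1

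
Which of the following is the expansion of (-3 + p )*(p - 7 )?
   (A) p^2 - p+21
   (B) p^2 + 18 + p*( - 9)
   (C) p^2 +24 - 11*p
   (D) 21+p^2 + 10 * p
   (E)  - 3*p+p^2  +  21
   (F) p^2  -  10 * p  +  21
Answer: F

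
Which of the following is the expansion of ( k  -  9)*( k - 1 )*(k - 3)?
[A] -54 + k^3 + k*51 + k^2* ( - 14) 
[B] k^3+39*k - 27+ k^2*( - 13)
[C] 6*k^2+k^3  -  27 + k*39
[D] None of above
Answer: B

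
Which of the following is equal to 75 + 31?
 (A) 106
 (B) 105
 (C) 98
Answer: A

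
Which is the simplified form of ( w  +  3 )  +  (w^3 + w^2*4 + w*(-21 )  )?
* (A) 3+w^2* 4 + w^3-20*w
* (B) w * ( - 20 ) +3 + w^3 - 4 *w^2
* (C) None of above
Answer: A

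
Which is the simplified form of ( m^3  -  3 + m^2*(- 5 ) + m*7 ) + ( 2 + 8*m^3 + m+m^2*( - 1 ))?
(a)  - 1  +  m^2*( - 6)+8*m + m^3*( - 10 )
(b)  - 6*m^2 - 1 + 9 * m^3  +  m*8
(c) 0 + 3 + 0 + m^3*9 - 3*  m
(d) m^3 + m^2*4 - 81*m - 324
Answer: b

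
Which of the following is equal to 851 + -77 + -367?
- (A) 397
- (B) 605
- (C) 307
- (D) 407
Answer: D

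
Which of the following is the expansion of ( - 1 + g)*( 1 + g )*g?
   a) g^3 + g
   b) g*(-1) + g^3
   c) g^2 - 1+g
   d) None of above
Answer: b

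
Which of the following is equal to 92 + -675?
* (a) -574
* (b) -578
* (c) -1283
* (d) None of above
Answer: d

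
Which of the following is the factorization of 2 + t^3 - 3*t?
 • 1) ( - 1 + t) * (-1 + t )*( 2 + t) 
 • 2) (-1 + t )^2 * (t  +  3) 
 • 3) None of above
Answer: 1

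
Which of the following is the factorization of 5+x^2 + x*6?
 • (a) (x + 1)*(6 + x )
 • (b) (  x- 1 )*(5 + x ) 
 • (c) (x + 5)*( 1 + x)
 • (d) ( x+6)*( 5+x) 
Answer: c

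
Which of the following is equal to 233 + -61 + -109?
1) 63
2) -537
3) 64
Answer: 1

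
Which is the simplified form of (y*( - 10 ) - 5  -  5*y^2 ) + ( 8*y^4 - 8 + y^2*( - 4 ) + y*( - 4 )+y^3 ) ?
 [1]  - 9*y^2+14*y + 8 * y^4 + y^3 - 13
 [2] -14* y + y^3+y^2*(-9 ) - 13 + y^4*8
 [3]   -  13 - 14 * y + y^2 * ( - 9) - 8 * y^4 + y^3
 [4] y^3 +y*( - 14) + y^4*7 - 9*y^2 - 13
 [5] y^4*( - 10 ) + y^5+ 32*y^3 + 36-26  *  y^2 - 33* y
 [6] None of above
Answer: 2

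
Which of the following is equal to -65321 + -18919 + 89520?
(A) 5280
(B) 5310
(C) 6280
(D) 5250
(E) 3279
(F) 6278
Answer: A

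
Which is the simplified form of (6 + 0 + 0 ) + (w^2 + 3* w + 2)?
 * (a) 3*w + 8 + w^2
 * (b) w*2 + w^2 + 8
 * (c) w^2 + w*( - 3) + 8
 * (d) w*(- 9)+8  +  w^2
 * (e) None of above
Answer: a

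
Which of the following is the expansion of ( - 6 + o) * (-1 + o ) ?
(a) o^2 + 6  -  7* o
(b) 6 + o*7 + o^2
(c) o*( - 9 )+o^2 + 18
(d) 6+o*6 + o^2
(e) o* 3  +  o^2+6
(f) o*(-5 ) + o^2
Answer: a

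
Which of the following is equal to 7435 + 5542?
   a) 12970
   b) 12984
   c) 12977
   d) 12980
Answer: c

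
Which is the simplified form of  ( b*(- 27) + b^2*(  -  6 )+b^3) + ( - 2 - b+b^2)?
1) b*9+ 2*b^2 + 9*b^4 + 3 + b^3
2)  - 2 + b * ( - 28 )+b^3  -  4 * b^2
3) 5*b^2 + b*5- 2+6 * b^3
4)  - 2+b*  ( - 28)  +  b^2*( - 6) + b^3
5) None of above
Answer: 5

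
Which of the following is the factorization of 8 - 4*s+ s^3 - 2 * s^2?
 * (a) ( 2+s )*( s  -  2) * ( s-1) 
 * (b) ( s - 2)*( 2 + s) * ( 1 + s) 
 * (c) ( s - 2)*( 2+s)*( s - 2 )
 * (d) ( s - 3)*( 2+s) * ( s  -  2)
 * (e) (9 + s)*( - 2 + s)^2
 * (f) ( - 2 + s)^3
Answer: c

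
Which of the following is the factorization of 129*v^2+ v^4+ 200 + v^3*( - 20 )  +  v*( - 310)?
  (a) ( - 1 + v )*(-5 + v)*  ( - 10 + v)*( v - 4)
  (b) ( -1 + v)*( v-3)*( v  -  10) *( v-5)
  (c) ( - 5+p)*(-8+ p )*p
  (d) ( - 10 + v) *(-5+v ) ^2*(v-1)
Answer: a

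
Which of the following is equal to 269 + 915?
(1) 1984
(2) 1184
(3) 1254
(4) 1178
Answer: 2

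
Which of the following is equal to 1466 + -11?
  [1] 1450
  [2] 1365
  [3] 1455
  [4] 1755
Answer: 3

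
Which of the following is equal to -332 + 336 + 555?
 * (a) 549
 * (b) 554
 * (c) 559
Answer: c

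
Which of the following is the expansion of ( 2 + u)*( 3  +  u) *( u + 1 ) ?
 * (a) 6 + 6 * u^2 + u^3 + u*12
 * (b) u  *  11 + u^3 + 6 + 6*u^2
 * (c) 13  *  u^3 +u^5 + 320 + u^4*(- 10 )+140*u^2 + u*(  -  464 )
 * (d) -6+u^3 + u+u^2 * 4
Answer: b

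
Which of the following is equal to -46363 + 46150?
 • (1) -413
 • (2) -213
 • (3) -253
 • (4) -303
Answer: 2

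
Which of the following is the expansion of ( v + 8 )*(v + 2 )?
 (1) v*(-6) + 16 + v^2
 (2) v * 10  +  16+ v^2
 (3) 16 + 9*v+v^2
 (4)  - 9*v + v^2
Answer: 2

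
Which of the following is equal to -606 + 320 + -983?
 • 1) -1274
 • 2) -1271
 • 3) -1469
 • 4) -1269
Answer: 4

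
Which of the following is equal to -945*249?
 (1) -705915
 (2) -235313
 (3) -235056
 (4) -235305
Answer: 4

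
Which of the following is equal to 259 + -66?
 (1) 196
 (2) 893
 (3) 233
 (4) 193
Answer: 4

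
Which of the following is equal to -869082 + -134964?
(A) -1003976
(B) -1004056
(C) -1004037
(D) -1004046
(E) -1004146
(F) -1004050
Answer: D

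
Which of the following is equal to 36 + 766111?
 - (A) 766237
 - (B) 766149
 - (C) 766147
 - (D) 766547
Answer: C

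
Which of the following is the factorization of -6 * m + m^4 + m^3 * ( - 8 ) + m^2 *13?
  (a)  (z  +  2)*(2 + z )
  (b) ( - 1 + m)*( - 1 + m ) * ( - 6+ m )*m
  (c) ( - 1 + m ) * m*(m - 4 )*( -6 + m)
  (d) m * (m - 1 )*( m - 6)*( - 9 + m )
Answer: b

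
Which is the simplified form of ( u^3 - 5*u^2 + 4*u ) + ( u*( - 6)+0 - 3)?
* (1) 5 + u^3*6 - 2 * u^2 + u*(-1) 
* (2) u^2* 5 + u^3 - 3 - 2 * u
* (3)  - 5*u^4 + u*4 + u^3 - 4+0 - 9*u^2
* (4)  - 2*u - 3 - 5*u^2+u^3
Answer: 4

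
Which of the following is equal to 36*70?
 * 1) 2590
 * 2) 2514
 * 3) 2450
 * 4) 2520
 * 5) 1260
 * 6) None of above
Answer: 4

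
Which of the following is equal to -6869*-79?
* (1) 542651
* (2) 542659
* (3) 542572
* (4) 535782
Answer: 1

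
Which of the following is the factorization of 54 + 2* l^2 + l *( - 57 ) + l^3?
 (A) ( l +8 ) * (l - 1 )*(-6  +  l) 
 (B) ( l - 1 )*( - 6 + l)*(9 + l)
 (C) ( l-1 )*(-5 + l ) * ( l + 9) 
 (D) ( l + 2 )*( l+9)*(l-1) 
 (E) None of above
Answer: B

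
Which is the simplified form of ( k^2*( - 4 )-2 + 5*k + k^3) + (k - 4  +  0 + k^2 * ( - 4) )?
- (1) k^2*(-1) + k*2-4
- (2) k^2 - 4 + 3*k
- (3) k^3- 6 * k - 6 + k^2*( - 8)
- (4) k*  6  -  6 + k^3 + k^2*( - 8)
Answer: 4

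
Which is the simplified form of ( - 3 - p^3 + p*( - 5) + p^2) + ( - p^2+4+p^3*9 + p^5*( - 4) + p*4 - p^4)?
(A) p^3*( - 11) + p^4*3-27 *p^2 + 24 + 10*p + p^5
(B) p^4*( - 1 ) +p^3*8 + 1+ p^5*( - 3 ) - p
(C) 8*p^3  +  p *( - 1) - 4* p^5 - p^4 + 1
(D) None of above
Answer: C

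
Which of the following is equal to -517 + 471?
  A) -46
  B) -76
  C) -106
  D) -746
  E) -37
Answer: A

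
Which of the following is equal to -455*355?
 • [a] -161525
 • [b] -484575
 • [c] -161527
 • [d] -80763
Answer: a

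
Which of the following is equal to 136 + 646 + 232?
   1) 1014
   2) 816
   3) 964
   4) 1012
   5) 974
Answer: 1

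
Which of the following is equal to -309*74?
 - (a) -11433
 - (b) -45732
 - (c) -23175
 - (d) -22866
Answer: d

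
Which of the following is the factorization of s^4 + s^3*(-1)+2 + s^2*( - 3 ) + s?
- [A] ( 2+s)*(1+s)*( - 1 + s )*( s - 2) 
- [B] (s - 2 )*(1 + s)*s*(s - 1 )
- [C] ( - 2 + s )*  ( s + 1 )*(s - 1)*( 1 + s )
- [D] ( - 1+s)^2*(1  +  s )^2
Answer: C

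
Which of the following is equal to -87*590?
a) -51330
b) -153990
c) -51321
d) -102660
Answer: a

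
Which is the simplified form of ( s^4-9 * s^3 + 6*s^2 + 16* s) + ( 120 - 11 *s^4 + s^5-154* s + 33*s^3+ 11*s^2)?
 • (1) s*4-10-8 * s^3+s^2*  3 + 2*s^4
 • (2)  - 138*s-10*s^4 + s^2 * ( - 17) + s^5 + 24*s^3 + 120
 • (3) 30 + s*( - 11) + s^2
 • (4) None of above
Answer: 4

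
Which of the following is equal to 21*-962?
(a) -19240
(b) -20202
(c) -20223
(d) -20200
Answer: b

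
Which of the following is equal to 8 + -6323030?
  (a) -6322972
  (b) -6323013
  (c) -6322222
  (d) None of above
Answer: d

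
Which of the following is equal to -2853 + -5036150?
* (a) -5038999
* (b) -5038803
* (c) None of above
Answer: c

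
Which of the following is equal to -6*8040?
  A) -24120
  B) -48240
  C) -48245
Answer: B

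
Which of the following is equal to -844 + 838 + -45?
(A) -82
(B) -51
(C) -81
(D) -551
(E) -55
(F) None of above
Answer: B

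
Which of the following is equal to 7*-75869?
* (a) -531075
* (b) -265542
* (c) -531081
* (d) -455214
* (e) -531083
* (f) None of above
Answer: e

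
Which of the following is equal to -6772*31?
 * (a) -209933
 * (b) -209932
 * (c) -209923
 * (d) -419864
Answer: b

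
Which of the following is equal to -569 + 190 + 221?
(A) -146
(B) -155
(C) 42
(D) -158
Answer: D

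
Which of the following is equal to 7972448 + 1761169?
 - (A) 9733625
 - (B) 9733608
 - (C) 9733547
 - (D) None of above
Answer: D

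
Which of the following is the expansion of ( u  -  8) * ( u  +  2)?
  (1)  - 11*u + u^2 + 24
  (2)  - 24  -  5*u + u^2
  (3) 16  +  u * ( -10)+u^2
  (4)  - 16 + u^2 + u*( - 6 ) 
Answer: 4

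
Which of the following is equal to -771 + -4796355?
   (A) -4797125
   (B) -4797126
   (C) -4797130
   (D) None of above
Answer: B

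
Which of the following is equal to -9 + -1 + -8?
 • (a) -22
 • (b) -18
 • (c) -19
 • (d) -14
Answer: b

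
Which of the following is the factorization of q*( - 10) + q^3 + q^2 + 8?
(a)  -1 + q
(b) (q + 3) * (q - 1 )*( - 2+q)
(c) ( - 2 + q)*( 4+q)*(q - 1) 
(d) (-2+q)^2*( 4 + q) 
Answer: c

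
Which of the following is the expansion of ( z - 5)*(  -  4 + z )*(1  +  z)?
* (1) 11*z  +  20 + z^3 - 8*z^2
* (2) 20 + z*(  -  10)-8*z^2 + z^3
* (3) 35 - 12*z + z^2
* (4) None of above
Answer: 1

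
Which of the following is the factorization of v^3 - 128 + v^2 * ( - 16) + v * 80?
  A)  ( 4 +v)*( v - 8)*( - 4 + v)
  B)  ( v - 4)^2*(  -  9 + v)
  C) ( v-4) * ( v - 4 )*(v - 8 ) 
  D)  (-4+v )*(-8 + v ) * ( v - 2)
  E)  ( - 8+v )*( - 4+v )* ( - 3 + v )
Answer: C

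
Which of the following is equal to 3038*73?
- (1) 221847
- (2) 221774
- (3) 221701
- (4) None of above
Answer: 2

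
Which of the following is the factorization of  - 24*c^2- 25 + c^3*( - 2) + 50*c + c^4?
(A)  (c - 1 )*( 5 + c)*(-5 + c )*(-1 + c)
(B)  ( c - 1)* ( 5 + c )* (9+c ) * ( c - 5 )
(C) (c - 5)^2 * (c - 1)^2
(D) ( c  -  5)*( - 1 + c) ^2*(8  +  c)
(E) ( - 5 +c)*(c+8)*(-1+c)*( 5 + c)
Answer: A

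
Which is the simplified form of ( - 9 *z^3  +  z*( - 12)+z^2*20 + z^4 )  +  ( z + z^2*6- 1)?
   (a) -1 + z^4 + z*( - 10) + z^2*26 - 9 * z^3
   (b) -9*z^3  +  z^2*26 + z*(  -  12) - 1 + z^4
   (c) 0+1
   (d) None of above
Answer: d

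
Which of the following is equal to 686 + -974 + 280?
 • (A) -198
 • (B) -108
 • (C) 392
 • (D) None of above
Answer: D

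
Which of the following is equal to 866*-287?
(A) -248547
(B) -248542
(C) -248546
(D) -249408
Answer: B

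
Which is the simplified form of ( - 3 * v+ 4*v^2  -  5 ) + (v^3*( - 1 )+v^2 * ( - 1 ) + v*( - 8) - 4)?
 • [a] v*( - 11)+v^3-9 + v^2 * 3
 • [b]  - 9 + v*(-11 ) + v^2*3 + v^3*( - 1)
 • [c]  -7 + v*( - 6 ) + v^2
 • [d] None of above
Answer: b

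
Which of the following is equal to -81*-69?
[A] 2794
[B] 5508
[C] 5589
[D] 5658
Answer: C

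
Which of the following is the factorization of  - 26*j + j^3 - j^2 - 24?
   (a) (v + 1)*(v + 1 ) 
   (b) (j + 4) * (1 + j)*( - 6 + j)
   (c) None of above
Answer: b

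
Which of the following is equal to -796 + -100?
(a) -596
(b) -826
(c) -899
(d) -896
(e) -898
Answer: d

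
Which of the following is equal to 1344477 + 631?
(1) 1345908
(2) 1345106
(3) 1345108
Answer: 3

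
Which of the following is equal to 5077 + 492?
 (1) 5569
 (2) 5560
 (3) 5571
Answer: 1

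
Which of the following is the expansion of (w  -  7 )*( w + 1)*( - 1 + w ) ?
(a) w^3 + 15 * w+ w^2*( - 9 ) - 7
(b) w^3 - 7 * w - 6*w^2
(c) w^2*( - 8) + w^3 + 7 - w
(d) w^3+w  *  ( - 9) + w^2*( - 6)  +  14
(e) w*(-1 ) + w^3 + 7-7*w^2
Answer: e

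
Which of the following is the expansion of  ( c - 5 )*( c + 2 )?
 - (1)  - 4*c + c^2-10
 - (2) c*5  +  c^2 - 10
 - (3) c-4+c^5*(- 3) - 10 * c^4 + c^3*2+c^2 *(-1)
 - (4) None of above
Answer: 4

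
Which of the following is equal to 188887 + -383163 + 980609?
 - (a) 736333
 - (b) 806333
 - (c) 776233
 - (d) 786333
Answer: d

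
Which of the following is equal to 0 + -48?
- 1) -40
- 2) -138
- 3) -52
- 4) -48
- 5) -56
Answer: 4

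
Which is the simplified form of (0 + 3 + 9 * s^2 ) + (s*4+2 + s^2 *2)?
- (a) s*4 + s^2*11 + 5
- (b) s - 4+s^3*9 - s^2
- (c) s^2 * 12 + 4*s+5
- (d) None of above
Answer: a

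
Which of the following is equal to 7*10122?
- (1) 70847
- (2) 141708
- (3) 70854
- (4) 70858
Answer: 3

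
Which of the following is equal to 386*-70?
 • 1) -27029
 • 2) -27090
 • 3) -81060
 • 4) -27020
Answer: 4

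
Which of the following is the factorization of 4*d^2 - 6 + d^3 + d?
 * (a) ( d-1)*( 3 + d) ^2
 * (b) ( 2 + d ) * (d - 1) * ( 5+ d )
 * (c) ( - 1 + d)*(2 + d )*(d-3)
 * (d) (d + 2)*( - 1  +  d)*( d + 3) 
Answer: d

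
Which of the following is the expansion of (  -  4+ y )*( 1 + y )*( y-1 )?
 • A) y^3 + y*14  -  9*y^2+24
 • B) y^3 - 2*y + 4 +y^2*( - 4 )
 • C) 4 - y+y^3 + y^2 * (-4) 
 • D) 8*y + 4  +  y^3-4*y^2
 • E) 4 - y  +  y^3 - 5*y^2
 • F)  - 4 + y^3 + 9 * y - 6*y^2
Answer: C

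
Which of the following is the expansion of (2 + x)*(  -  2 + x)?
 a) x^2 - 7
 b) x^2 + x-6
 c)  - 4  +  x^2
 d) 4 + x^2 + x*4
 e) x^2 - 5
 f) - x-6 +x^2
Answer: c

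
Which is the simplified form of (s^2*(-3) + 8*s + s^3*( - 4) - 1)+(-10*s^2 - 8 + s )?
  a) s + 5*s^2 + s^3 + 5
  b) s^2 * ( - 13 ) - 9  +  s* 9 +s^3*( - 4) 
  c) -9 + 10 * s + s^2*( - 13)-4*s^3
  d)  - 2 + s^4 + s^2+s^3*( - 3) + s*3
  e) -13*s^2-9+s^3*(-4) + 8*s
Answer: b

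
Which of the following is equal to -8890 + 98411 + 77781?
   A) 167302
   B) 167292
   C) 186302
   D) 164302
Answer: A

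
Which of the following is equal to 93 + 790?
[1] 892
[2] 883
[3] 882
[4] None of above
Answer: 2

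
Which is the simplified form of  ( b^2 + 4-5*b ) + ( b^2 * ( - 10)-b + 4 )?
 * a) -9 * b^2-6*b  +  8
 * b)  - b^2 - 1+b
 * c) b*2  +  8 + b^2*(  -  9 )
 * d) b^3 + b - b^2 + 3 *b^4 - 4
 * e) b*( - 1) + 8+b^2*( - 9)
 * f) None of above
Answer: a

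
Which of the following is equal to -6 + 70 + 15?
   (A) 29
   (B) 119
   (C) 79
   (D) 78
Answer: C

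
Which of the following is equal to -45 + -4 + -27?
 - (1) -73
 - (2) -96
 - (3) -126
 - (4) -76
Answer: 4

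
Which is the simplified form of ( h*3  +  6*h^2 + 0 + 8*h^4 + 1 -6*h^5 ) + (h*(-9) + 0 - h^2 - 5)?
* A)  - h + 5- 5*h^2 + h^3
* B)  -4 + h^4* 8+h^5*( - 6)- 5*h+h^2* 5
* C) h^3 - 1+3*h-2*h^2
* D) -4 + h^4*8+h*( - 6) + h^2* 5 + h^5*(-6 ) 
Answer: D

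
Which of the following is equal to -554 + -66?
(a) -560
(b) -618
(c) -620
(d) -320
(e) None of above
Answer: c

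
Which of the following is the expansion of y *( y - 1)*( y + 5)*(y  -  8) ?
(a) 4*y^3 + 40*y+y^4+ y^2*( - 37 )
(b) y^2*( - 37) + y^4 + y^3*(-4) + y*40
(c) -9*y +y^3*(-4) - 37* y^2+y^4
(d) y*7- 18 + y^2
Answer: b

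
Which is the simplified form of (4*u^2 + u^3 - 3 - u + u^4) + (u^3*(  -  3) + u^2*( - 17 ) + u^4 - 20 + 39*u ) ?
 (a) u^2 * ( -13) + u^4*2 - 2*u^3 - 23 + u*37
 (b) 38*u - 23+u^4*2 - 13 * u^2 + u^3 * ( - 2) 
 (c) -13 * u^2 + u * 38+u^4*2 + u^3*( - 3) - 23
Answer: b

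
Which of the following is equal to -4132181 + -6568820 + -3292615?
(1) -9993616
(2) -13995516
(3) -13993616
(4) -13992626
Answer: 3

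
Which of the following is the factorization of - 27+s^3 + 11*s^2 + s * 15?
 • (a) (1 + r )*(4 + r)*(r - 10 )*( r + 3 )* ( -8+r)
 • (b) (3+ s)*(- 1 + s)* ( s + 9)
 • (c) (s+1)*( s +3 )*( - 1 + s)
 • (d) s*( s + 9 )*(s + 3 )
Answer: b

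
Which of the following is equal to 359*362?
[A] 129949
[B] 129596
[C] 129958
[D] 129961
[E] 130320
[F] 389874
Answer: C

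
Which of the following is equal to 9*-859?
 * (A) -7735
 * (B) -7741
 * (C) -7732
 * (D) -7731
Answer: D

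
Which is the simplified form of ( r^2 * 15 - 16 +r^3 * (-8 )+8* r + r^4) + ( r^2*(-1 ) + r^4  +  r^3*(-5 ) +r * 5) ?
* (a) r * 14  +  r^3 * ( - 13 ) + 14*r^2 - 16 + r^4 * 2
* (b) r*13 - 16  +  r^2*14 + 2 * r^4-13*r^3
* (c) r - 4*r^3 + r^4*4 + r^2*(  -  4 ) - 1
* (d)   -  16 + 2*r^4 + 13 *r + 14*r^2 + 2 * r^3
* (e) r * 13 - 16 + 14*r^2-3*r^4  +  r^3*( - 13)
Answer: b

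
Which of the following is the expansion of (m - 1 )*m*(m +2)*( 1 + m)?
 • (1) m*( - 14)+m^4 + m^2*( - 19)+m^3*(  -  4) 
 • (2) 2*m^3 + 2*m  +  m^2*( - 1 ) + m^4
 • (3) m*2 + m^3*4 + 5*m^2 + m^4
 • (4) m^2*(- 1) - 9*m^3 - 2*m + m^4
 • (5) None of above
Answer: 5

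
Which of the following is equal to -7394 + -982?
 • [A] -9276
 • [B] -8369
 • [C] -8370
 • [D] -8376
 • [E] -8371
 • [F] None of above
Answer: D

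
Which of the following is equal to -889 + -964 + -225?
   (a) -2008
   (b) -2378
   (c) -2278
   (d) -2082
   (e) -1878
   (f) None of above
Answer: f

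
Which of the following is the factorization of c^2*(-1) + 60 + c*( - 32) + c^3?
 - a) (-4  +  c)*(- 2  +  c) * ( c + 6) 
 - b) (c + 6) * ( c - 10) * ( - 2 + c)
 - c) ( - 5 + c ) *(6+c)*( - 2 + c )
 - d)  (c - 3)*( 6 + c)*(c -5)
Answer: c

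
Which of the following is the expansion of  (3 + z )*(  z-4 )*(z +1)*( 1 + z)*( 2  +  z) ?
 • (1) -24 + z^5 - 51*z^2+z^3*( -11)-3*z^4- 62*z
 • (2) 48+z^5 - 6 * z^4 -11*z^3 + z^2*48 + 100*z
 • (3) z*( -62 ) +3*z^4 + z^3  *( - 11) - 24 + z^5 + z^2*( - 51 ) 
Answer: 3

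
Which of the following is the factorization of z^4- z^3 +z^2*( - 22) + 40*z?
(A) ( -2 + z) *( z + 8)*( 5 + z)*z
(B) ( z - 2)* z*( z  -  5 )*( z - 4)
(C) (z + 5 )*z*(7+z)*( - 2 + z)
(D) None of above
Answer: D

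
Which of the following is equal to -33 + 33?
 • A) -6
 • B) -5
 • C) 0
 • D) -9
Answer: C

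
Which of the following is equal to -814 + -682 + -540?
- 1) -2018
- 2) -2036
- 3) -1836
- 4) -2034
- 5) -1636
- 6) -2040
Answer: 2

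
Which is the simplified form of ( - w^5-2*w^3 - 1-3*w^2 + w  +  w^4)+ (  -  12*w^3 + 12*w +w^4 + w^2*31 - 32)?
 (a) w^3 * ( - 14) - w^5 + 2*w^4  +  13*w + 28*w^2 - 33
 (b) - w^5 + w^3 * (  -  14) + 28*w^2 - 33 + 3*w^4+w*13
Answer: a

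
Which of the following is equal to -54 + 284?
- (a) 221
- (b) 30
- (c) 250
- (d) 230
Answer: d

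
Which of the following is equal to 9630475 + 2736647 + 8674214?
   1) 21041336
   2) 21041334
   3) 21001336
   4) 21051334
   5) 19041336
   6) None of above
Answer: 1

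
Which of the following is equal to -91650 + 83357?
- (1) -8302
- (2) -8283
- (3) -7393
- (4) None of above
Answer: 4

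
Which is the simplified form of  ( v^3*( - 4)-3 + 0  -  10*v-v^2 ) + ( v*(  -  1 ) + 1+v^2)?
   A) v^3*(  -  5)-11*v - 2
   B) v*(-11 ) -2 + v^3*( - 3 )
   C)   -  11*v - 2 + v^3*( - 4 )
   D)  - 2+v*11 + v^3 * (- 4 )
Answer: C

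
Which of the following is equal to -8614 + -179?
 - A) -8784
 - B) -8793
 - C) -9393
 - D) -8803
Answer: B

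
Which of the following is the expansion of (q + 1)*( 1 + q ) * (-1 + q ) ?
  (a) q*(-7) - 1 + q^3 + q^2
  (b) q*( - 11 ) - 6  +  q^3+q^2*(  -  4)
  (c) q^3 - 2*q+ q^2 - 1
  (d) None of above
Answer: d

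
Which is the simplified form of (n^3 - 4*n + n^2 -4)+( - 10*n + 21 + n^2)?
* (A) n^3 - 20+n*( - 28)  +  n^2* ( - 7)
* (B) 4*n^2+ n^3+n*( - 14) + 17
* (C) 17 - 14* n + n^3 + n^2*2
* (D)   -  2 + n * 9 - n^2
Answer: C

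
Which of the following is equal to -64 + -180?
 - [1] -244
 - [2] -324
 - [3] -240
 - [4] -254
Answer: 1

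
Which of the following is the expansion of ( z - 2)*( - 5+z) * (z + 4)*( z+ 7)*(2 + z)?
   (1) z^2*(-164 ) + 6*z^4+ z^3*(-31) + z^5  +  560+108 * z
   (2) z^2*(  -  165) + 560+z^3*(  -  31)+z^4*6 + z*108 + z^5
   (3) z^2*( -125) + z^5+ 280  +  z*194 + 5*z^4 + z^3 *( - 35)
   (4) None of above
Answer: 1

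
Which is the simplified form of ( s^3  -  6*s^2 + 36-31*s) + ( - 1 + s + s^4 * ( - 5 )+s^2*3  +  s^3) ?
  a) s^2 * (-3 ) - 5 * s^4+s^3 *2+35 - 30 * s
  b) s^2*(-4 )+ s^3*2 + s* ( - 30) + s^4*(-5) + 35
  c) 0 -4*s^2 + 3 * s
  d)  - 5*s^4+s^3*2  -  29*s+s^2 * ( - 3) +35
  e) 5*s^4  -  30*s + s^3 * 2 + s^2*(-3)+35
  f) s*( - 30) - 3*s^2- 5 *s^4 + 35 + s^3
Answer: a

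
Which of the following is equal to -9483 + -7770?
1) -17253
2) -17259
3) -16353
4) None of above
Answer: 1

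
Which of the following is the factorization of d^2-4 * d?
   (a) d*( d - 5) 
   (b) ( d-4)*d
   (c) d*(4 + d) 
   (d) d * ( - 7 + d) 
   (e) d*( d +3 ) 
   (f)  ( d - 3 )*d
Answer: b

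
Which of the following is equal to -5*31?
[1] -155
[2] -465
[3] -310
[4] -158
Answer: 1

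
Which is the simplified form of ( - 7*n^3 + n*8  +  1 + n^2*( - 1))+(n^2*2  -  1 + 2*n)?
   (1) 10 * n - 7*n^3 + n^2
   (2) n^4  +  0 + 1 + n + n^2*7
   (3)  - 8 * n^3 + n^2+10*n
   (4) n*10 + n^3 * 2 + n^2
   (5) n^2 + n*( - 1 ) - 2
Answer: 1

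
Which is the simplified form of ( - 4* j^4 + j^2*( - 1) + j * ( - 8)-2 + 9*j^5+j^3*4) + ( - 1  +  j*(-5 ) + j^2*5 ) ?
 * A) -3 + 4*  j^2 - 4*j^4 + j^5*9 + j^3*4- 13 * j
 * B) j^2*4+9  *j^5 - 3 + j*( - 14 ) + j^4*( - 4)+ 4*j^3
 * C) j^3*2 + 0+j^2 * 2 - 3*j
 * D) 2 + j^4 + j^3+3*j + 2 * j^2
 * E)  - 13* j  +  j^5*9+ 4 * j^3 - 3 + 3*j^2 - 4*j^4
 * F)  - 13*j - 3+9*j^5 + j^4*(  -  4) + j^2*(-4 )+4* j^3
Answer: A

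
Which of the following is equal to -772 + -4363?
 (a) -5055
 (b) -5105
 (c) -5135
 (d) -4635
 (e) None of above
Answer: c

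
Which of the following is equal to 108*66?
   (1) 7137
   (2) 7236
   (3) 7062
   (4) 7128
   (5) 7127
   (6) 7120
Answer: 4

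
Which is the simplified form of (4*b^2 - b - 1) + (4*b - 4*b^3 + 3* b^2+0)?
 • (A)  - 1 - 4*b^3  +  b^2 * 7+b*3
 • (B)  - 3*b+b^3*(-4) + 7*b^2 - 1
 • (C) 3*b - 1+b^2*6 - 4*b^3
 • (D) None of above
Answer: A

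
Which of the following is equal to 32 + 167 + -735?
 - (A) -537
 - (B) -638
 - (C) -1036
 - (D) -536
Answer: D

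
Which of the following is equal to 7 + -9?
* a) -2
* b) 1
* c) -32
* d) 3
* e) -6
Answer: a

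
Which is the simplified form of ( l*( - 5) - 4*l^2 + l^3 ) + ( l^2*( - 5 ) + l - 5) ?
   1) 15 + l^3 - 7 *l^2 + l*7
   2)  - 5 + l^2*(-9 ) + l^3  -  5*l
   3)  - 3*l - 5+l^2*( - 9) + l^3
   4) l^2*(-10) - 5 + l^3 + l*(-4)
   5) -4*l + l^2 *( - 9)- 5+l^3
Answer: 5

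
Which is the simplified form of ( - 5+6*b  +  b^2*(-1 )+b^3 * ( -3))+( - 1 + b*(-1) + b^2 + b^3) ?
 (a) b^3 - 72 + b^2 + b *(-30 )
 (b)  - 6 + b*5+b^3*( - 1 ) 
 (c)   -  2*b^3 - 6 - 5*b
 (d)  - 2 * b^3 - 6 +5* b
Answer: d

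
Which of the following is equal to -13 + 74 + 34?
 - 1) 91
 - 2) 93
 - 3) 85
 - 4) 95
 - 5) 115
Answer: 4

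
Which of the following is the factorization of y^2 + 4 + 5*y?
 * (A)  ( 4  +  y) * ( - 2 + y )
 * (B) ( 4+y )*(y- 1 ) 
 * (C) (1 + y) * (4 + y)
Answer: C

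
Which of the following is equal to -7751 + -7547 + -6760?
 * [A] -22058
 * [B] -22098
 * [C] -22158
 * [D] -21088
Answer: A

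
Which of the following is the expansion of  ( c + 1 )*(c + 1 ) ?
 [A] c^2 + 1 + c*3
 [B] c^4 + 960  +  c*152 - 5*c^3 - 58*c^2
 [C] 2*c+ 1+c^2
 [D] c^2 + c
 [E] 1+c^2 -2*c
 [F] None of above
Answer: C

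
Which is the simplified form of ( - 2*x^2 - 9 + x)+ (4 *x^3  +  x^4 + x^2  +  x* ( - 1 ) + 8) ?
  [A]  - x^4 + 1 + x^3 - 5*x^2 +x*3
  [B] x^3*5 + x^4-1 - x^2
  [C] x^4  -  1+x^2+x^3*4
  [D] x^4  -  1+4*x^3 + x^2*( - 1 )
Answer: D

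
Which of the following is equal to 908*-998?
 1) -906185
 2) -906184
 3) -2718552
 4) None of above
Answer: 2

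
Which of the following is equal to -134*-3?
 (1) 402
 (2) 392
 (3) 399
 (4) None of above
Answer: 1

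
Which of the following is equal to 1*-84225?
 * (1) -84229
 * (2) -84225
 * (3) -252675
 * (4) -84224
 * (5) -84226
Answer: 2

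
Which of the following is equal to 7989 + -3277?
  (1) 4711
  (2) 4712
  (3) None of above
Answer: 2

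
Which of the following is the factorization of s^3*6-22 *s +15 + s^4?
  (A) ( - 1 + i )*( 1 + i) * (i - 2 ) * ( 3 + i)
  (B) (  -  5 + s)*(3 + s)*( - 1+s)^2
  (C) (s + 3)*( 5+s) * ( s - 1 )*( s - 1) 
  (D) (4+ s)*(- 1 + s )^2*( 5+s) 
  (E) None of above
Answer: C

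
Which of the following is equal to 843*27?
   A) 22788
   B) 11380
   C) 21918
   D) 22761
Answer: D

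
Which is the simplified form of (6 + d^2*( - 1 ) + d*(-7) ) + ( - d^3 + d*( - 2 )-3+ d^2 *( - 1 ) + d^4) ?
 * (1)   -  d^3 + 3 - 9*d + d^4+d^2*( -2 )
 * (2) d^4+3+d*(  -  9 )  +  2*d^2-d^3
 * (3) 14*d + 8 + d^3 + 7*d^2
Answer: 1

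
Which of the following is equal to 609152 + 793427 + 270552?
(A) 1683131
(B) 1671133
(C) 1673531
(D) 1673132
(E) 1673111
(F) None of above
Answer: F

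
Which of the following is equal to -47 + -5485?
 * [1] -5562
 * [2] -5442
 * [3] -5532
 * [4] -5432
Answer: 3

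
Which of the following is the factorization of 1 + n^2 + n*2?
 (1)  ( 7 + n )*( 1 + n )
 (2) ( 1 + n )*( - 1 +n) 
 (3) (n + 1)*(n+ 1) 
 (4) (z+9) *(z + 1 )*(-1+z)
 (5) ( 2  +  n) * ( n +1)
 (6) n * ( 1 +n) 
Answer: 3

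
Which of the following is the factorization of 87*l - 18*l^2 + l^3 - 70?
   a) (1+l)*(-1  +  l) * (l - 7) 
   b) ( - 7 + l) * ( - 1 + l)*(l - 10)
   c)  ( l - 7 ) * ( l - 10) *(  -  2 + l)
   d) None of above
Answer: b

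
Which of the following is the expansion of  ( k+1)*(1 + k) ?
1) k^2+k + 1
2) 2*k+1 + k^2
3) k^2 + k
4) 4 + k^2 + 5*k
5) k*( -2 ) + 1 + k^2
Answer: 2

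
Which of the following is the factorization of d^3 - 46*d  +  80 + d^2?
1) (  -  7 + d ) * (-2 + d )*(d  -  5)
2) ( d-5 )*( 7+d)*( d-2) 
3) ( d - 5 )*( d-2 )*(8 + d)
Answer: 3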